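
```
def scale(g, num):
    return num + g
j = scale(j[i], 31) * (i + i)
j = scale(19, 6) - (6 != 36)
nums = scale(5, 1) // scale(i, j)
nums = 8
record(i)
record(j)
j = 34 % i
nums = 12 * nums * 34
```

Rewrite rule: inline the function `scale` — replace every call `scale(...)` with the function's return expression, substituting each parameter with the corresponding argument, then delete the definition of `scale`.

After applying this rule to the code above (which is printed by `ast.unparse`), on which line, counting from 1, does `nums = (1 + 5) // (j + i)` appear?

3

Transformed code:
j = (31 + j[i]) * (i + i)
j = 6 + 19 - (6 != 36)
nums = (1 + 5) // (j + i)
nums = 8
record(i)
record(j)
j = 34 % i
nums = 12 * nums * 34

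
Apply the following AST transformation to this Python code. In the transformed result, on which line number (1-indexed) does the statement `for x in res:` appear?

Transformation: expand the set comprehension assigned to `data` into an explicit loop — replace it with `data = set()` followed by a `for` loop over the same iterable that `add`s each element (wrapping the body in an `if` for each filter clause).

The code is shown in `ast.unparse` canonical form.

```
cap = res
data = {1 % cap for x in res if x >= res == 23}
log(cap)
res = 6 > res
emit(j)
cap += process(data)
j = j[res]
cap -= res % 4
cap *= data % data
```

Transformed code:
cap = res
data = set()
for x in res:
    if x >= res == 23:
        data.add(1 % cap)
log(cap)
res = 6 > res
emit(j)
cap += process(data)
j = j[res]
cap -= res % 4
cap *= data % data

3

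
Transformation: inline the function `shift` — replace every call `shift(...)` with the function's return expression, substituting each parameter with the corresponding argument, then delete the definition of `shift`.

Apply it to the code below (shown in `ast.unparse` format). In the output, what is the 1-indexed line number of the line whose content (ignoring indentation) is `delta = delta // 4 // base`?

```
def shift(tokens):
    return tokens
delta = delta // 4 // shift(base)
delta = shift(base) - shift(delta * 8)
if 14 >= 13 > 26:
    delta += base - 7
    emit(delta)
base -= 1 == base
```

Transformed code:
delta = delta // 4 // base
delta = base - delta * 8
if 14 >= 13 > 26:
    delta += base - 7
    emit(delta)
base -= 1 == base

1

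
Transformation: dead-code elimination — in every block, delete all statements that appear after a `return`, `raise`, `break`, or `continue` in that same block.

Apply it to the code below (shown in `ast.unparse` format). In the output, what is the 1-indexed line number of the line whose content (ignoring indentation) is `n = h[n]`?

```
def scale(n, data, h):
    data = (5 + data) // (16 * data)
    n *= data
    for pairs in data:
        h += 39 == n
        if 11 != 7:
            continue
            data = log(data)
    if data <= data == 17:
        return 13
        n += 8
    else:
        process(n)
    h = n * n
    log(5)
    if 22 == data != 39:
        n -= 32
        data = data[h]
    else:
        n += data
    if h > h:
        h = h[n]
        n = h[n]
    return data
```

21

Transformed code:
def scale(n, data, h):
    data = (5 + data) // (16 * data)
    n *= data
    for pairs in data:
        h += 39 == n
        if 11 != 7:
            continue
    if data <= data == 17:
        return 13
    else:
        process(n)
    h = n * n
    log(5)
    if 22 == data != 39:
        n -= 32
        data = data[h]
    else:
        n += data
    if h > h:
        h = h[n]
        n = h[n]
    return data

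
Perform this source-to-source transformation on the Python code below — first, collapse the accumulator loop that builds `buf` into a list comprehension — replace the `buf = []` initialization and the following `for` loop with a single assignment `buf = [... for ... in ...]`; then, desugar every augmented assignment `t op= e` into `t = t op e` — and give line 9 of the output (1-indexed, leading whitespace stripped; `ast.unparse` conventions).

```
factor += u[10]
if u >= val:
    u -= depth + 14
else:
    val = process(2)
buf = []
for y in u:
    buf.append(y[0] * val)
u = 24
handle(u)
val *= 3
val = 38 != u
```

Transformed code:
factor = factor + u[10]
if u >= val:
    u = u - (depth + 14)
else:
    val = process(2)
buf = [y[0] * val for y in u]
u = 24
handle(u)
val = val * 3
val = 38 != u

val = val * 3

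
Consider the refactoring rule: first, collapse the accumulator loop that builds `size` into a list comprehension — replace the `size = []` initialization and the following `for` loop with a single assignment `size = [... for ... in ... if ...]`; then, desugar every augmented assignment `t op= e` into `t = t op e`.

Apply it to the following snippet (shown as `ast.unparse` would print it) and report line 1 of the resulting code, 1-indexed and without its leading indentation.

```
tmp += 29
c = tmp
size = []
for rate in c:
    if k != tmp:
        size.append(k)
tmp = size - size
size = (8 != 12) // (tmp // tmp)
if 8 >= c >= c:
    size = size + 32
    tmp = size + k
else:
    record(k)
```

Transformed code:
tmp = tmp + 29
c = tmp
size = [k for rate in c if k != tmp]
tmp = size - size
size = (8 != 12) // (tmp // tmp)
if 8 >= c >= c:
    size = size + 32
    tmp = size + k
else:
    record(k)

tmp = tmp + 29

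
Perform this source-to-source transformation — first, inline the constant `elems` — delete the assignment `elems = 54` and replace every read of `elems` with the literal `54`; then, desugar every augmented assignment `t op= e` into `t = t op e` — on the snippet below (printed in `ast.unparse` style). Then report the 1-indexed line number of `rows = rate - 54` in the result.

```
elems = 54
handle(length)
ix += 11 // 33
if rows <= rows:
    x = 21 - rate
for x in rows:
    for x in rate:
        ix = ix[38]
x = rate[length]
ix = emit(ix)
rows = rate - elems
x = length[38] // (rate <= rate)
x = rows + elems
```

10

Transformed code:
handle(length)
ix = ix + 11 // 33
if rows <= rows:
    x = 21 - rate
for x in rows:
    for x in rate:
        ix = ix[38]
x = rate[length]
ix = emit(ix)
rows = rate - 54
x = length[38] // (rate <= rate)
x = rows + 54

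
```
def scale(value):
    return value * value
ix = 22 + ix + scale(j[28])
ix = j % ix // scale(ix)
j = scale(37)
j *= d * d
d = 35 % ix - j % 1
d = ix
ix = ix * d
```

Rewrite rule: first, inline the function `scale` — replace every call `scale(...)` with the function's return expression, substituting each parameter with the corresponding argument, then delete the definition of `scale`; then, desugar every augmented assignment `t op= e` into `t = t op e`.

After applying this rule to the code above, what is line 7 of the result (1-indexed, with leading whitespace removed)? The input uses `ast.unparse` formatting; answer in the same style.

Transformed code:
ix = 22 + ix + j[28] * j[28]
ix = j % ix // (ix * ix)
j = 37 * 37
j = j * (d * d)
d = 35 % ix - j % 1
d = ix
ix = ix * d

ix = ix * d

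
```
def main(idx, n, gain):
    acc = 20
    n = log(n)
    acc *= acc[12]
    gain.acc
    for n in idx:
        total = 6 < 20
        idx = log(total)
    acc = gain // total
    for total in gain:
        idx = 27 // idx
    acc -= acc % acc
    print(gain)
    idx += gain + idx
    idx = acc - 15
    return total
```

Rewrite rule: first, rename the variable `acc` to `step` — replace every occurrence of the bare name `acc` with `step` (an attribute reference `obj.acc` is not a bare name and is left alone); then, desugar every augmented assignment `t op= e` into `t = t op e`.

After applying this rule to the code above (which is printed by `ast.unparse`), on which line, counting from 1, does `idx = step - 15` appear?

15

Transformed code:
def main(idx, n, gain):
    step = 20
    n = log(n)
    step = step * step[12]
    gain.acc
    for n in idx:
        total = 6 < 20
        idx = log(total)
    step = gain // total
    for total in gain:
        idx = 27 // idx
    step = step - step % step
    print(gain)
    idx = idx + (gain + idx)
    idx = step - 15
    return total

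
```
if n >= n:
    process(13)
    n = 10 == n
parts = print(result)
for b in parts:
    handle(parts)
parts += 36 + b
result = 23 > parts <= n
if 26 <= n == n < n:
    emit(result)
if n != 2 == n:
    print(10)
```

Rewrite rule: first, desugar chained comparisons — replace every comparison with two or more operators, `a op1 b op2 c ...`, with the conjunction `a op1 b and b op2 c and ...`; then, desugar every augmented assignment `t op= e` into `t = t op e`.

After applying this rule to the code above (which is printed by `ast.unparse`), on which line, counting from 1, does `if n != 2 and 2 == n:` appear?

11

Transformed code:
if n >= n:
    process(13)
    n = 10 == n
parts = print(result)
for b in parts:
    handle(parts)
parts = parts + (36 + b)
result = 23 > parts and parts <= n
if 26 <= n and n == n and (n < n):
    emit(result)
if n != 2 and 2 == n:
    print(10)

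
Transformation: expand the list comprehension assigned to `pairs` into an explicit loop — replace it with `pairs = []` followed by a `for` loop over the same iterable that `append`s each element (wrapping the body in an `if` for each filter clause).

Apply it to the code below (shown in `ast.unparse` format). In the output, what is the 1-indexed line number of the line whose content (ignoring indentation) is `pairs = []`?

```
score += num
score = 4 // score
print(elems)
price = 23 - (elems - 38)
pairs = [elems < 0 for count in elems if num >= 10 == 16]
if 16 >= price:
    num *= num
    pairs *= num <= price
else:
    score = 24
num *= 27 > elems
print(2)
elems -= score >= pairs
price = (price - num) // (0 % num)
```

Transformed code:
score += num
score = 4 // score
print(elems)
price = 23 - (elems - 38)
pairs = []
for count in elems:
    if num >= 10 == 16:
        pairs.append(elems < 0)
if 16 >= price:
    num *= num
    pairs *= num <= price
else:
    score = 24
num *= 27 > elems
print(2)
elems -= score >= pairs
price = (price - num) // (0 % num)

5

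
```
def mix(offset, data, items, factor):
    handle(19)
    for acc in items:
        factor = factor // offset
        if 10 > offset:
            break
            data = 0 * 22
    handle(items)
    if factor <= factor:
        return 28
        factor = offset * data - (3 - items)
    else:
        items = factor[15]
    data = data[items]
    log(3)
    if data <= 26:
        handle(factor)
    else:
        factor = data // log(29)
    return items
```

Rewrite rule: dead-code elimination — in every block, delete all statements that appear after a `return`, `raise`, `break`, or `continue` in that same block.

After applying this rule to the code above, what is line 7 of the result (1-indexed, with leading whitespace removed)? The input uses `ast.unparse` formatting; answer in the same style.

handle(items)

Transformed code:
def mix(offset, data, items, factor):
    handle(19)
    for acc in items:
        factor = factor // offset
        if 10 > offset:
            break
    handle(items)
    if factor <= factor:
        return 28
    else:
        items = factor[15]
    data = data[items]
    log(3)
    if data <= 26:
        handle(factor)
    else:
        factor = data // log(29)
    return items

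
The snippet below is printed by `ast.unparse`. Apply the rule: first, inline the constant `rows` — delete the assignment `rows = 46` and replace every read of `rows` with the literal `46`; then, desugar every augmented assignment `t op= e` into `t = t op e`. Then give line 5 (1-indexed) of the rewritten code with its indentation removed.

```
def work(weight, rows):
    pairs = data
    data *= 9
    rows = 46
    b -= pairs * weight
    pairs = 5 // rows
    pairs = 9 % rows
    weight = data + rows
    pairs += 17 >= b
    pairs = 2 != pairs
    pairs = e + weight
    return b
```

pairs = 5 // 46

Transformed code:
def work(weight, rows):
    pairs = data
    data = data * 9
    b = b - pairs * weight
    pairs = 5 // 46
    pairs = 9 % 46
    weight = data + 46
    pairs = pairs + (17 >= b)
    pairs = 2 != pairs
    pairs = e + weight
    return b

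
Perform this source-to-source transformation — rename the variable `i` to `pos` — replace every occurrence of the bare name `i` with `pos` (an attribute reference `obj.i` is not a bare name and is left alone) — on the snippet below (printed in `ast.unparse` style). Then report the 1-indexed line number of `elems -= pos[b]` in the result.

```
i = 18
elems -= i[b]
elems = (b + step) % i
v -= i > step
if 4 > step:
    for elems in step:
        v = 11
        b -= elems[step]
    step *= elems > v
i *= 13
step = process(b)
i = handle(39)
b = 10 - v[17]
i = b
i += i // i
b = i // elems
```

2

Transformed code:
pos = 18
elems -= pos[b]
elems = (b + step) % pos
v -= pos > step
if 4 > step:
    for elems in step:
        v = 11
        b -= elems[step]
    step *= elems > v
pos *= 13
step = process(b)
pos = handle(39)
b = 10 - v[17]
pos = b
pos += pos // pos
b = pos // elems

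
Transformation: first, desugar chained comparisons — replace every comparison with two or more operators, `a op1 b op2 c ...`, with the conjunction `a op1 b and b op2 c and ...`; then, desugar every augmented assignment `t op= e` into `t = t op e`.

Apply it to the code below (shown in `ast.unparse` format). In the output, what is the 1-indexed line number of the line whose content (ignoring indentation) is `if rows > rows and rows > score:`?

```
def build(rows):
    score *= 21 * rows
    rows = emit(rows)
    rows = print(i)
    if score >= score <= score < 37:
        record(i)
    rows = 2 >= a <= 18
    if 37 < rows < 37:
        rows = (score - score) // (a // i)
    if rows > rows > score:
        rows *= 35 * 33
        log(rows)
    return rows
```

10

Transformed code:
def build(rows):
    score = score * (21 * rows)
    rows = emit(rows)
    rows = print(i)
    if score >= score and score <= score and (score < 37):
        record(i)
    rows = 2 >= a and a <= 18
    if 37 < rows and rows < 37:
        rows = (score - score) // (a // i)
    if rows > rows and rows > score:
        rows = rows * (35 * 33)
        log(rows)
    return rows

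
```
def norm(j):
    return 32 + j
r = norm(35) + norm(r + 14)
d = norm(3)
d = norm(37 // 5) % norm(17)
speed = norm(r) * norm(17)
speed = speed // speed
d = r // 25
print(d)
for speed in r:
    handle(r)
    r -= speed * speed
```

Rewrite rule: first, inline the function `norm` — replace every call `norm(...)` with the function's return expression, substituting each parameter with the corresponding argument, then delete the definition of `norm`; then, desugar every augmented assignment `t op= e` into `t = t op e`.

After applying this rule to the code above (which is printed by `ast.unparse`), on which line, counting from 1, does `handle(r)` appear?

Transformed code:
r = 32 + 35 + (32 + (r + 14))
d = 32 + 3
d = (32 + 37 // 5) % (32 + 17)
speed = (32 + r) * (32 + 17)
speed = speed // speed
d = r // 25
print(d)
for speed in r:
    handle(r)
    r = r - speed * speed

9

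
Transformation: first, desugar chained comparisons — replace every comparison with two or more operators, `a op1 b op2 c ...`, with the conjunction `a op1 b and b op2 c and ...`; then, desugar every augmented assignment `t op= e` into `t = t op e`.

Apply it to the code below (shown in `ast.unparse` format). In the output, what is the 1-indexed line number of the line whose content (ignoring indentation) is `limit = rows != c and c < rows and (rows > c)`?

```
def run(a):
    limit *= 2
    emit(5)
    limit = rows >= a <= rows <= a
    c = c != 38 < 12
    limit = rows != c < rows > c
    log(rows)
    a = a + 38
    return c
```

Transformed code:
def run(a):
    limit = limit * 2
    emit(5)
    limit = rows >= a and a <= rows and (rows <= a)
    c = c != 38 and 38 < 12
    limit = rows != c and c < rows and (rows > c)
    log(rows)
    a = a + 38
    return c

6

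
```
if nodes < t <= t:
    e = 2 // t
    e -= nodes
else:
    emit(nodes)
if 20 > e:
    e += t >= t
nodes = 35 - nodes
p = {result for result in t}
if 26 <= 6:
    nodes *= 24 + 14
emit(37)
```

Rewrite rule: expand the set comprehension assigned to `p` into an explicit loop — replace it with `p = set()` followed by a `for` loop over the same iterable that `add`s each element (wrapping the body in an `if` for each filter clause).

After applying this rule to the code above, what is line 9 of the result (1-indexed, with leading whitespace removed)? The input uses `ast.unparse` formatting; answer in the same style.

p = set()

Transformed code:
if nodes < t <= t:
    e = 2 // t
    e -= nodes
else:
    emit(nodes)
if 20 > e:
    e += t >= t
nodes = 35 - nodes
p = set()
for result in t:
    p.add(result)
if 26 <= 6:
    nodes *= 24 + 14
emit(37)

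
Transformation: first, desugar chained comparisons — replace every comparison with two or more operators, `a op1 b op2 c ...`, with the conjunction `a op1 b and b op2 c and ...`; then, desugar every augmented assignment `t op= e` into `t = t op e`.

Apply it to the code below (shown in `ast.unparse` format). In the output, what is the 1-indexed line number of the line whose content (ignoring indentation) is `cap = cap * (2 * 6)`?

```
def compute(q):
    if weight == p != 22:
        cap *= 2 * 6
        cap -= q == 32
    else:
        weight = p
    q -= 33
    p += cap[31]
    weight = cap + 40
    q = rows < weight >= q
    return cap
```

3

Transformed code:
def compute(q):
    if weight == p and p != 22:
        cap = cap * (2 * 6)
        cap = cap - (q == 32)
    else:
        weight = p
    q = q - 33
    p = p + cap[31]
    weight = cap + 40
    q = rows < weight and weight >= q
    return cap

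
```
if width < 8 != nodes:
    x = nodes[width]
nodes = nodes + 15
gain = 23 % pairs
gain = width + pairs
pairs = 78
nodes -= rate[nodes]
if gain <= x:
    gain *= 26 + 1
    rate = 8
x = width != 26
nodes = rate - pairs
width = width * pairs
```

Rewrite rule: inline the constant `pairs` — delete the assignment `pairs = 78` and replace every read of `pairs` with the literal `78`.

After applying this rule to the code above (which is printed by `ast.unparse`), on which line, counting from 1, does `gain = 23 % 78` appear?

4

Transformed code:
if width < 8 != nodes:
    x = nodes[width]
nodes = nodes + 15
gain = 23 % 78
gain = width + 78
nodes -= rate[nodes]
if gain <= x:
    gain *= 26 + 1
    rate = 8
x = width != 26
nodes = rate - 78
width = width * 78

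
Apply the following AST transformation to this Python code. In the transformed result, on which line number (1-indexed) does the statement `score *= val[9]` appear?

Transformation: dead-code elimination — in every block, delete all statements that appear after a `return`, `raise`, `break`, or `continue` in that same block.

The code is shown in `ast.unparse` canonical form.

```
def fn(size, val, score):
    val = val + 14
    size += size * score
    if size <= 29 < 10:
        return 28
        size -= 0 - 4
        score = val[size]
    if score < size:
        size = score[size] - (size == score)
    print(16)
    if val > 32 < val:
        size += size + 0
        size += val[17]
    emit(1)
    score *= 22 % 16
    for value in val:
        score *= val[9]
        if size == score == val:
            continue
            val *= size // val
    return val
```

15

Transformed code:
def fn(size, val, score):
    val = val + 14
    size += size * score
    if size <= 29 < 10:
        return 28
    if score < size:
        size = score[size] - (size == score)
    print(16)
    if val > 32 < val:
        size += size + 0
        size += val[17]
    emit(1)
    score *= 22 % 16
    for value in val:
        score *= val[9]
        if size == score == val:
            continue
    return val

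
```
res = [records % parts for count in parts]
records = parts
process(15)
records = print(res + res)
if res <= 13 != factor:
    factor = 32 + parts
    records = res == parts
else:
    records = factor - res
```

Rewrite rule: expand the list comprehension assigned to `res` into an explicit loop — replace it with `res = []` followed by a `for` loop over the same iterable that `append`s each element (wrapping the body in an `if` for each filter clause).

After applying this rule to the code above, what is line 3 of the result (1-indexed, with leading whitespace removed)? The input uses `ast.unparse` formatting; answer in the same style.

res.append(records % parts)

Transformed code:
res = []
for count in parts:
    res.append(records % parts)
records = parts
process(15)
records = print(res + res)
if res <= 13 != factor:
    factor = 32 + parts
    records = res == parts
else:
    records = factor - res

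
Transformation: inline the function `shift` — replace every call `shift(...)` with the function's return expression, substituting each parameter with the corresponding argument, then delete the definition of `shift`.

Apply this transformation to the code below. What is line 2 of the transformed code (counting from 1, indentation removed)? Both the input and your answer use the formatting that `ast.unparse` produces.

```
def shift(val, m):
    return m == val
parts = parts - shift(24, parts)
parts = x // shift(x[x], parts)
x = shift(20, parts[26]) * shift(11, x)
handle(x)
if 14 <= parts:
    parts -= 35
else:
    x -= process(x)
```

Transformed code:
parts = parts - (parts == 24)
parts = x // (parts == x[x])
x = (parts[26] == 20) * (x == 11)
handle(x)
if 14 <= parts:
    parts -= 35
else:
    x -= process(x)

parts = x // (parts == x[x])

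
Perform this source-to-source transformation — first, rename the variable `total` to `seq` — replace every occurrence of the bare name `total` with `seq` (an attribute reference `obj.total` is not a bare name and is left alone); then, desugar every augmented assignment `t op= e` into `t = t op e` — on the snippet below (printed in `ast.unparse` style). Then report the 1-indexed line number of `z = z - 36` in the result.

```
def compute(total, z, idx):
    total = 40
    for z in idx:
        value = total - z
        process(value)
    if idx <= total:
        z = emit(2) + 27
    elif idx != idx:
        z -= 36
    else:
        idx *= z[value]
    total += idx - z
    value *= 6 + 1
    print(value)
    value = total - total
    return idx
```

Transformed code:
def compute(seq, z, idx):
    seq = 40
    for z in idx:
        value = seq - z
        process(value)
    if idx <= seq:
        z = emit(2) + 27
    elif idx != idx:
        z = z - 36
    else:
        idx = idx * z[value]
    seq = seq + (idx - z)
    value = value * (6 + 1)
    print(value)
    value = seq - seq
    return idx

9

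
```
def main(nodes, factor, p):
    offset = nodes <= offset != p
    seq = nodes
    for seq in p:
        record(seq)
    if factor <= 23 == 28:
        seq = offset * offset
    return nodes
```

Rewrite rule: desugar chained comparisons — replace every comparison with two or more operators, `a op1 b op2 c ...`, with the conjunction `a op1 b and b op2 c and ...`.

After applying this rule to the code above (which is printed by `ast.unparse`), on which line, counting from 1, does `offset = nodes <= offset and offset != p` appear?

2

Transformed code:
def main(nodes, factor, p):
    offset = nodes <= offset and offset != p
    seq = nodes
    for seq in p:
        record(seq)
    if factor <= 23 and 23 == 28:
        seq = offset * offset
    return nodes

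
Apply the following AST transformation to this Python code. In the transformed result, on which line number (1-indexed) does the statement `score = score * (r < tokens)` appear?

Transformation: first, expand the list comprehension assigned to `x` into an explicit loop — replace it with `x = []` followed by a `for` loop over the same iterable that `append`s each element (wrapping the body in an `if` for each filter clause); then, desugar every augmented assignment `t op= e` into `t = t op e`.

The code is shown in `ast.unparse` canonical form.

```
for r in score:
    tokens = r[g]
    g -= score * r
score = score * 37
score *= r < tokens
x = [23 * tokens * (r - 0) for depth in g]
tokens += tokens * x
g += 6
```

5

Transformed code:
for r in score:
    tokens = r[g]
    g = g - score * r
score = score * 37
score = score * (r < tokens)
x = []
for depth in g:
    x.append(23 * tokens * (r - 0))
tokens = tokens + tokens * x
g = g + 6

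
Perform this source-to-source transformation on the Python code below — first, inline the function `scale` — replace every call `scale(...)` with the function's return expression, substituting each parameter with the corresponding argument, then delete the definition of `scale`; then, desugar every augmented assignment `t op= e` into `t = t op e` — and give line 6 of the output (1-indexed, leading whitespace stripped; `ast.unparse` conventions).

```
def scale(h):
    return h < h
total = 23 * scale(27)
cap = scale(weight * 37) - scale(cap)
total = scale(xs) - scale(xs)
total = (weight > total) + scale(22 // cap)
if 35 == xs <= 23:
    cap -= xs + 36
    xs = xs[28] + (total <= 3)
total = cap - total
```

Transformed code:
total = 23 * (27 < 27)
cap = (weight * 37 < weight * 37) - (cap < cap)
total = (xs < xs) - (xs < xs)
total = (weight > total) + (22 // cap < 22 // cap)
if 35 == xs <= 23:
    cap = cap - (xs + 36)
    xs = xs[28] + (total <= 3)
total = cap - total

cap = cap - (xs + 36)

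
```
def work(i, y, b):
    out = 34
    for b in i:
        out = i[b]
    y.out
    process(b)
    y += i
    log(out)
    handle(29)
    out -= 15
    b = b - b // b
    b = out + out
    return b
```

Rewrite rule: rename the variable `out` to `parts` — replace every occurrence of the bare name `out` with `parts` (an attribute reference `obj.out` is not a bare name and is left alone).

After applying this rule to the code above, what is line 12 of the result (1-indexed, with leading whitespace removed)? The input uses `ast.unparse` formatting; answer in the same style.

Transformed code:
def work(i, y, b):
    parts = 34
    for b in i:
        parts = i[b]
    y.out
    process(b)
    y += i
    log(parts)
    handle(29)
    parts -= 15
    b = b - b // b
    b = parts + parts
    return b

b = parts + parts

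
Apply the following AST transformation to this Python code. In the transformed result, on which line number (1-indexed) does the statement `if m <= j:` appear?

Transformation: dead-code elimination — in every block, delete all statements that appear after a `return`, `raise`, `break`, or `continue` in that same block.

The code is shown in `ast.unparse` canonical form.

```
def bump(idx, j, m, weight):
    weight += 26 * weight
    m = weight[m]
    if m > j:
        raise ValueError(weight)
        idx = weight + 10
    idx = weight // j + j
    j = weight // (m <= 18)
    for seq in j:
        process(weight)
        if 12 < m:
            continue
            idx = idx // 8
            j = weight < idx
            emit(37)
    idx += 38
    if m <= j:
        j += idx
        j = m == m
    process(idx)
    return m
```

Transformed code:
def bump(idx, j, m, weight):
    weight += 26 * weight
    m = weight[m]
    if m > j:
        raise ValueError(weight)
    idx = weight // j + j
    j = weight // (m <= 18)
    for seq in j:
        process(weight)
        if 12 < m:
            continue
    idx += 38
    if m <= j:
        j += idx
        j = m == m
    process(idx)
    return m

13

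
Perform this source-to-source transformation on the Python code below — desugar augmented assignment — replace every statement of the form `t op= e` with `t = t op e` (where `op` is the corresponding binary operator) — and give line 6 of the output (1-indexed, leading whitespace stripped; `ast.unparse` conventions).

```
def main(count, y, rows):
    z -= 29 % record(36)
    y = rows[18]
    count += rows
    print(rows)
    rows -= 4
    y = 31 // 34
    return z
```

rows = rows - 4

Transformed code:
def main(count, y, rows):
    z = z - 29 % record(36)
    y = rows[18]
    count = count + rows
    print(rows)
    rows = rows - 4
    y = 31 // 34
    return z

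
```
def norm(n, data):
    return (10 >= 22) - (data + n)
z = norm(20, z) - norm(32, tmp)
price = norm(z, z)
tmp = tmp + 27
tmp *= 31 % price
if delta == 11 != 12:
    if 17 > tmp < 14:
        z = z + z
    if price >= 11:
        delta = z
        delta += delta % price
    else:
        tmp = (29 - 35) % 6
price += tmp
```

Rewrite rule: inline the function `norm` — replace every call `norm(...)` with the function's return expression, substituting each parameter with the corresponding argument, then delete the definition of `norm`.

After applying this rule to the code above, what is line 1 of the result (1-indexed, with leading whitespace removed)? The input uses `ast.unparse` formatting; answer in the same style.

Transformed code:
z = (10 >= 22) - (z + 20) - ((10 >= 22) - (tmp + 32))
price = (10 >= 22) - (z + z)
tmp = tmp + 27
tmp *= 31 % price
if delta == 11 != 12:
    if 17 > tmp < 14:
        z = z + z
    if price >= 11:
        delta = z
        delta += delta % price
    else:
        tmp = (29 - 35) % 6
price += tmp

z = (10 >= 22) - (z + 20) - ((10 >= 22) - (tmp + 32))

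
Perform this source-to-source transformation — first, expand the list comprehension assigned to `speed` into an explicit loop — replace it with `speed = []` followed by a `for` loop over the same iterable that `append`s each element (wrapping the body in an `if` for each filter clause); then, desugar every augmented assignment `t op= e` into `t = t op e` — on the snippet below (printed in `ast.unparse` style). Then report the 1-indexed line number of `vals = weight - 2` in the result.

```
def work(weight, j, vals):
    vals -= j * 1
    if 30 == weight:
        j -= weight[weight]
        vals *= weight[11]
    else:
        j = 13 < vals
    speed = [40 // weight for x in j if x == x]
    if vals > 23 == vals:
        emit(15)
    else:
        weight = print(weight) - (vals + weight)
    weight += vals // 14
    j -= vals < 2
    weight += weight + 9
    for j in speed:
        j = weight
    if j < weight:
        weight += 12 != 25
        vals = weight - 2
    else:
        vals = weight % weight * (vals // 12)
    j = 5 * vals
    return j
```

Transformed code:
def work(weight, j, vals):
    vals = vals - j * 1
    if 30 == weight:
        j = j - weight[weight]
        vals = vals * weight[11]
    else:
        j = 13 < vals
    speed = []
    for x in j:
        if x == x:
            speed.append(40 // weight)
    if vals > 23 == vals:
        emit(15)
    else:
        weight = print(weight) - (vals + weight)
    weight = weight + vals // 14
    j = j - (vals < 2)
    weight = weight + (weight + 9)
    for j in speed:
        j = weight
    if j < weight:
        weight = weight + (12 != 25)
        vals = weight - 2
    else:
        vals = weight % weight * (vals // 12)
    j = 5 * vals
    return j

23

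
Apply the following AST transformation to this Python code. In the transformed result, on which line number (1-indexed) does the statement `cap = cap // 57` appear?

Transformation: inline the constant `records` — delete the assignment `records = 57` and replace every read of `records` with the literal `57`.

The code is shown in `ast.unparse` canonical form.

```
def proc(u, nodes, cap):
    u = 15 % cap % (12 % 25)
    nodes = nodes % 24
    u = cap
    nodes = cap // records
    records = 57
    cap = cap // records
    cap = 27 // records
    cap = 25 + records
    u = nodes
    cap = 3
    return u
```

6

Transformed code:
def proc(u, nodes, cap):
    u = 15 % cap % (12 % 25)
    nodes = nodes % 24
    u = cap
    nodes = cap // 57
    cap = cap // 57
    cap = 27 // 57
    cap = 25 + 57
    u = nodes
    cap = 3
    return u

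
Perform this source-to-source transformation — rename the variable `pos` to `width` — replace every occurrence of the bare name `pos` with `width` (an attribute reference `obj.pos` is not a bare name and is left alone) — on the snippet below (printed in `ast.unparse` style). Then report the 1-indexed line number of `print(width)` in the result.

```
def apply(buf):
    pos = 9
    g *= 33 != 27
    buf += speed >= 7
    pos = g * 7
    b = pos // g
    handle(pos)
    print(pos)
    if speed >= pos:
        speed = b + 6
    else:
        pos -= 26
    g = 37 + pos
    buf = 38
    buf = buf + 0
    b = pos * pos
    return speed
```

Transformed code:
def apply(buf):
    width = 9
    g *= 33 != 27
    buf += speed >= 7
    width = g * 7
    b = width // g
    handle(width)
    print(width)
    if speed >= width:
        speed = b + 6
    else:
        width -= 26
    g = 37 + width
    buf = 38
    buf = buf + 0
    b = width * width
    return speed

8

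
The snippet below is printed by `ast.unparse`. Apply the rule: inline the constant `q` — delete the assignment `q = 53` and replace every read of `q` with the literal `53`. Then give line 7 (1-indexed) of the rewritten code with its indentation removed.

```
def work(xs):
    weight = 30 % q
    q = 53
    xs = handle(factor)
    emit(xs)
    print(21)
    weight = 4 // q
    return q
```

Transformed code:
def work(xs):
    weight = 30 % 53
    xs = handle(factor)
    emit(xs)
    print(21)
    weight = 4 // 53
    return 53

return 53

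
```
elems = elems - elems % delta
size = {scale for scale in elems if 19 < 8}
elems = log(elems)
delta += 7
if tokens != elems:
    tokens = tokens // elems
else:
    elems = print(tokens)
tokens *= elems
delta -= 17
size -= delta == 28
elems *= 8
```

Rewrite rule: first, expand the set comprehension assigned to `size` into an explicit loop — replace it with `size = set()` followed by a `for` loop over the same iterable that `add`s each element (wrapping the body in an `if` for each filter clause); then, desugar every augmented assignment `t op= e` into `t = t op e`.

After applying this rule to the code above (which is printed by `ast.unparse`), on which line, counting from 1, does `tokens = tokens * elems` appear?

Transformed code:
elems = elems - elems % delta
size = set()
for scale in elems:
    if 19 < 8:
        size.add(scale)
elems = log(elems)
delta = delta + 7
if tokens != elems:
    tokens = tokens // elems
else:
    elems = print(tokens)
tokens = tokens * elems
delta = delta - 17
size = size - (delta == 28)
elems = elems * 8

12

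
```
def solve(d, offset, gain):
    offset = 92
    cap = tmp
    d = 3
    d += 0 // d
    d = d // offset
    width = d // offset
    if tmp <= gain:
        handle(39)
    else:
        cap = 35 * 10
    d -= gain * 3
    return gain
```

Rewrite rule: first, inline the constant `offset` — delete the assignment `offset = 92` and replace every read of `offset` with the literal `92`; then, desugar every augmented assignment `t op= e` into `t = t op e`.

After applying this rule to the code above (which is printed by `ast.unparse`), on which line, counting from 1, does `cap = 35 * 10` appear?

Transformed code:
def solve(d, offset, gain):
    cap = tmp
    d = 3
    d = d + 0 // d
    d = d // 92
    width = d // 92
    if tmp <= gain:
        handle(39)
    else:
        cap = 35 * 10
    d = d - gain * 3
    return gain

10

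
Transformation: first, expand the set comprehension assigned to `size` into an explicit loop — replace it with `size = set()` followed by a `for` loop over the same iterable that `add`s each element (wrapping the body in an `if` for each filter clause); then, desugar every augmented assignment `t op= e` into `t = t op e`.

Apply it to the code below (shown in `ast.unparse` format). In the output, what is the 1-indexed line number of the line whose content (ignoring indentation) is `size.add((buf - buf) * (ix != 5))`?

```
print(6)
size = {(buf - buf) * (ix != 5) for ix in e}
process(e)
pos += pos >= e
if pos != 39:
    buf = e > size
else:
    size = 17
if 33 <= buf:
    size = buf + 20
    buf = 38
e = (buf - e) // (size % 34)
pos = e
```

4

Transformed code:
print(6)
size = set()
for ix in e:
    size.add((buf - buf) * (ix != 5))
process(e)
pos = pos + (pos >= e)
if pos != 39:
    buf = e > size
else:
    size = 17
if 33 <= buf:
    size = buf + 20
    buf = 38
e = (buf - e) // (size % 34)
pos = e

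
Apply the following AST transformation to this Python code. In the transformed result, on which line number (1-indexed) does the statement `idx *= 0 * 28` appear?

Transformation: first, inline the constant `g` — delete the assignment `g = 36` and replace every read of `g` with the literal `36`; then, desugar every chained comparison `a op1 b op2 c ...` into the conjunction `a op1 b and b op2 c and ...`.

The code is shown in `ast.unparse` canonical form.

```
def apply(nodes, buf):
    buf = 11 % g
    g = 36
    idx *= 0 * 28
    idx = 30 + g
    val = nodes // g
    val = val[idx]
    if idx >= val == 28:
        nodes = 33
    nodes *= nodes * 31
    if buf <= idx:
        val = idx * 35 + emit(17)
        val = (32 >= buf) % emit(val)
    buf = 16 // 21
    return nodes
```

3

Transformed code:
def apply(nodes, buf):
    buf = 11 % 36
    idx *= 0 * 28
    idx = 30 + 36
    val = nodes // 36
    val = val[idx]
    if idx >= val and val == 28:
        nodes = 33
    nodes *= nodes * 31
    if buf <= idx:
        val = idx * 35 + emit(17)
        val = (32 >= buf) % emit(val)
    buf = 16 // 21
    return nodes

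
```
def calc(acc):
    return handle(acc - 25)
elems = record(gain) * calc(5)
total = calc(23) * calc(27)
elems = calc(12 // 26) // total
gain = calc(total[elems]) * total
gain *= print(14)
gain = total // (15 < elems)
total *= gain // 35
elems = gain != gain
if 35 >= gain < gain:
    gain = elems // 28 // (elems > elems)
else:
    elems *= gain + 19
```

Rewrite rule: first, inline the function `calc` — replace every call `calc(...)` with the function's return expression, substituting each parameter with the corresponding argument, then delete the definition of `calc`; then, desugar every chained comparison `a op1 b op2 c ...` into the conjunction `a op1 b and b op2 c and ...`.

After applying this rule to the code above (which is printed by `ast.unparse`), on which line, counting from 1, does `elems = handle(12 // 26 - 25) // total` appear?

3

Transformed code:
elems = record(gain) * handle(5 - 25)
total = handle(23 - 25) * handle(27 - 25)
elems = handle(12 // 26 - 25) // total
gain = handle(total[elems] - 25) * total
gain *= print(14)
gain = total // (15 < elems)
total *= gain // 35
elems = gain != gain
if 35 >= gain and gain < gain:
    gain = elems // 28 // (elems > elems)
else:
    elems *= gain + 19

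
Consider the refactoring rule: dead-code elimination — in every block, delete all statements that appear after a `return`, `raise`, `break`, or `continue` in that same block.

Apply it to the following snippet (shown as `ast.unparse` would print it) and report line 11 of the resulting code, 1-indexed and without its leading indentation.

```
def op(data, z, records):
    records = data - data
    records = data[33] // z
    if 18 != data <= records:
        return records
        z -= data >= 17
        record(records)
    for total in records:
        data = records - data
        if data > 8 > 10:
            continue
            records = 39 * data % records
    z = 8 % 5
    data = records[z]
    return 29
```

Transformed code:
def op(data, z, records):
    records = data - data
    records = data[33] // z
    if 18 != data <= records:
        return records
    for total in records:
        data = records - data
        if data > 8 > 10:
            continue
    z = 8 % 5
    data = records[z]
    return 29

data = records[z]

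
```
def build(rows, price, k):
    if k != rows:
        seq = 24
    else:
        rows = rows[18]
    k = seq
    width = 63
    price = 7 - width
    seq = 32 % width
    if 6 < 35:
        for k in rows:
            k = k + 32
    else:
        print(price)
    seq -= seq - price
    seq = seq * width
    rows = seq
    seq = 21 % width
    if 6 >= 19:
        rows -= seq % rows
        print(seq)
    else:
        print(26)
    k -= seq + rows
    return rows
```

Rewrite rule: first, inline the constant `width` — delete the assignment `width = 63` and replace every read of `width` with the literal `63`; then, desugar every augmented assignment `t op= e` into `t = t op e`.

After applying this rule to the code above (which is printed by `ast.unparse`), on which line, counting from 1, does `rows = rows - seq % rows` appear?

Transformed code:
def build(rows, price, k):
    if k != rows:
        seq = 24
    else:
        rows = rows[18]
    k = seq
    price = 7 - 63
    seq = 32 % 63
    if 6 < 35:
        for k in rows:
            k = k + 32
    else:
        print(price)
    seq = seq - (seq - price)
    seq = seq * 63
    rows = seq
    seq = 21 % 63
    if 6 >= 19:
        rows = rows - seq % rows
        print(seq)
    else:
        print(26)
    k = k - (seq + rows)
    return rows

19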